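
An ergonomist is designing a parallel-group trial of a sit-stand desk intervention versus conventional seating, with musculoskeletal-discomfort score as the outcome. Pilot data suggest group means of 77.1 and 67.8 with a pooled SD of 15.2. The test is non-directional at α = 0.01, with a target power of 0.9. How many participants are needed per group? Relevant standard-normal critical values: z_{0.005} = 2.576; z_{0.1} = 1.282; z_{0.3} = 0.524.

Cohen's d = |M₁ − M₂| / SD_pooled = |77.1 − 67.8| / 15.2 = 9.3 / 15.2 = 0.612.
For two independent groups with equal n: n = 2·((z_{α/2} + z_β) / d)².
z_{α/2} + z_β = 2.576 + 1.282 = 3.858.
n = 2 × (3.858 / 0.612)² = 2 × 6.304² = 2 × 39.74 = 79.5.
Round up to the next whole participant.

n = 80 per group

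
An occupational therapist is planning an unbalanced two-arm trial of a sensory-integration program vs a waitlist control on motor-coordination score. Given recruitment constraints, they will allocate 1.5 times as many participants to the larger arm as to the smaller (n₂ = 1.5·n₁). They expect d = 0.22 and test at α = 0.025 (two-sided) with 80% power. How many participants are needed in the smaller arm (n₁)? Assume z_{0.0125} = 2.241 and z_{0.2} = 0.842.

With allocation ratio k = n₂/n₁ = 1.5, Var(x̄₁−x̄₂) = σ²(1/n₁ + 1/(k·n₁)) = σ²·(k+1)/(k·n₁).
So n₁ = (1 + 1/k)·((z_{α/2} + z_β)/d)² = 1.667 × (3.083/0.22)².
n₁ = 1.667 × 196.38 = 327.3.
Round up: n₁ = 328, giving n₂ = 1.5 × 328 = 492.

n₁ = 328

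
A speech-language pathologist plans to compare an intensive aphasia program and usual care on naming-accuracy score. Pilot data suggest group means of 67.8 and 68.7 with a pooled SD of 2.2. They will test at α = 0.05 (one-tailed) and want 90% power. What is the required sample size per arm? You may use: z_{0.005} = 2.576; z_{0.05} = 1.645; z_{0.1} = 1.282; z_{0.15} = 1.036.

n = 103 per group

Cohen's d = |M₁ − M₂| / SD_pooled = |67.8 − 68.7| / 2.2 = 0.9 / 2.2 = 0.409.
For two independent groups with equal n: n = 2·((z_{α} + z_β) / d)².
z_{α} + z_β = 1.645 + 1.282 = 2.927.
n = 2 × (2.927 / 0.409)² = 2 × 7.156² = 2 × 51.22 = 102.4.
Round up to the next whole participant.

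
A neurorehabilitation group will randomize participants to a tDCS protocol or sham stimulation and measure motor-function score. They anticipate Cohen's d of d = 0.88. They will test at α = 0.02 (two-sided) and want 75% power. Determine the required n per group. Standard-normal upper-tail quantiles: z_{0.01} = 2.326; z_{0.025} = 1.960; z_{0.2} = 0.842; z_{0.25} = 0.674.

For two independent groups with equal n: n = 2·((z_{α/2} + z_β) / d)².
z_{α/2} + z_β = 2.326 + 0.674 = 3.000.
n = 2 × (3.000 / 0.88)² = 2 × 3.409² = 2 × 11.62 = 23.2.
Round up to the next whole participant.

n = 24 per group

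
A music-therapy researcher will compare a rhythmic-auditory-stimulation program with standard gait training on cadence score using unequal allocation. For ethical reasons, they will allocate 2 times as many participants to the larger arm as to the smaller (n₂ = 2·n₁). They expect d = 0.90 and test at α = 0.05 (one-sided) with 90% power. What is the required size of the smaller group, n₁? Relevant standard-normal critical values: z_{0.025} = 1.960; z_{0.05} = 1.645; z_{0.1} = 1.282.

n₁ = 16

With allocation ratio k = n₂/n₁ = 2, Var(x̄₁−x̄₂) = σ²(1/n₁ + 1/(k·n₁)) = σ²·(k+1)/(k·n₁).
So n₁ = (1 + 1/k)·((z_{α} + z_β)/d)² = 1.500 × (2.927/0.90)².
n₁ = 1.500 × 10.58 = 15.9.
Round up: n₁ = 16, giving n₂ = 2 × 16 = 32.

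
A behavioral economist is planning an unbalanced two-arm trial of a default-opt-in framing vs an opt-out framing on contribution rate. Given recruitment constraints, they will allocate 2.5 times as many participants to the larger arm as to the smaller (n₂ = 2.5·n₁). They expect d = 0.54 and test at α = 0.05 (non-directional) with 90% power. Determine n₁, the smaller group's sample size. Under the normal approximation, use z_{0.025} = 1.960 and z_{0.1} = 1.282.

n₁ = 51

With allocation ratio k = n₂/n₁ = 2.5, Var(x̄₁−x̄₂) = σ²(1/n₁ + 1/(k·n₁)) = σ²·(k+1)/(k·n₁).
So n₁ = (1 + 1/k)·((z_{α/2} + z_β)/d)² = 1.400 × (3.242/0.54)².
n₁ = 1.400 × 36.04 = 50.5.
Round up: n₁ = 51, giving n₂ = ⌈2.5 × 51⌉ = ⌈127.5⌉ = 128.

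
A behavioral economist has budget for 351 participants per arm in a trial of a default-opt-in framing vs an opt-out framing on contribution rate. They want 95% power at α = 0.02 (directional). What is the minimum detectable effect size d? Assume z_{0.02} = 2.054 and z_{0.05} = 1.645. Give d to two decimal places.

For two independent groups of n = 351 each: d_min = (z_{α} + z_β)·√(2/n).
z-sum = 2.054 + 1.645 = 3.699.
d_min = 3.699 × √(2/351) = 3.699 × 0.0755 = 0.279.

d_min ≈ 0.28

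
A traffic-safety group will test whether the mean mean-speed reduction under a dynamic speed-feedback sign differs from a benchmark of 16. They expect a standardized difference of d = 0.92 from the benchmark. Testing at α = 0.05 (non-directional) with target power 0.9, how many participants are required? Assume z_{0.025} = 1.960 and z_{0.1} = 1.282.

n = 13

For a one-sample test: n = ((z_{α/2} + z_β) / d)².
z_{α/2} + z_β = 1.960 + 1.282 = 3.242.
n = (3.242 / 0.92)² = 3.524² = 12.42.
Round up.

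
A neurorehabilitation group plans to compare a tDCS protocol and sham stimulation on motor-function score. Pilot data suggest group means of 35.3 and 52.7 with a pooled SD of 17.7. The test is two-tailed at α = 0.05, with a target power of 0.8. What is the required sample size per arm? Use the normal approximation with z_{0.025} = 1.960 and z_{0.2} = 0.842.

Cohen's d = |M₁ − M₂| / SD_pooled = |35.3 − 52.7| / 17.7 = 17.4 / 17.7 = 0.983.
For two independent groups with equal n: n = 2·((z_{α/2} + z_β) / d)².
z_{α/2} + z_β = 1.960 + 0.842 = 2.802.
n = 2 × (2.802 / 0.983)² = 2 × 2.850² = 2 × 8.13 = 16.3.
Round up to the next whole participant.

n = 17 per group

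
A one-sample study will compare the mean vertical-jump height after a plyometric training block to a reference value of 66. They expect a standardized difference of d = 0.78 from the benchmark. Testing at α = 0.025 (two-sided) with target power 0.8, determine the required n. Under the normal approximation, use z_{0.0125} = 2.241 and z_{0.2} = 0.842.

For a one-sample test: n = ((z_{α/2} + z_β) / d)².
z_{α/2} + z_β = 2.241 + 0.842 = 3.083.
n = (3.083 / 0.78)² = 3.953² = 15.62.
Round up.

n = 16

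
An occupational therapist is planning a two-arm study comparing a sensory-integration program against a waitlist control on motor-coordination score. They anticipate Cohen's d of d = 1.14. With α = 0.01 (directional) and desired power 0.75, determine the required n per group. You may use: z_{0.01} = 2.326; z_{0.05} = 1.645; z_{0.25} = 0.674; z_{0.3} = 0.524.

For two independent groups with equal n: n = 2·((z_{α} + z_β) / d)².
z_{α} + z_β = 2.326 + 0.674 = 3.000.
n = 2 × (3.000 / 1.14)² = 2 × 2.632² = 2 × 6.93 = 13.9.
Round up to the next whole participant.

n = 14 per group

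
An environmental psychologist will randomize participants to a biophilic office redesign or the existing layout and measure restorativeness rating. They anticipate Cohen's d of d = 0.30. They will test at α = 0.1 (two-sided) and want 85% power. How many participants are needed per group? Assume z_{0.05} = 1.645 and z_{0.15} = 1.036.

For two independent groups with equal n: n = 2·((z_{α/2} + z_β) / d)².
z_{α/2} + z_β = 1.645 + 1.036 = 2.681.
n = 2 × (2.681 / 0.30)² = 2 × 8.937² = 2 × 79.86 = 159.7.
Round up to the next whole participant.

n = 160 per group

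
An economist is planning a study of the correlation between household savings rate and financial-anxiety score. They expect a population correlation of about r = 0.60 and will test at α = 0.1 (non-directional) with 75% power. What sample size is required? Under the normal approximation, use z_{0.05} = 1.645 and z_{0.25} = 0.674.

n = 15

Fisher's z: C = ½·ln((1+r)/(1−r)) = ½·ln(4.0000) = 0.6931.
n = ((z_{α/2} + z_β)/C)² + 3.
(1.645 + 0.674) / 0.6931 = 2.319 / 0.6931 = 3.346.
n = 3.346² + 3 = 11.19 + 3 = 14.2.
Round up.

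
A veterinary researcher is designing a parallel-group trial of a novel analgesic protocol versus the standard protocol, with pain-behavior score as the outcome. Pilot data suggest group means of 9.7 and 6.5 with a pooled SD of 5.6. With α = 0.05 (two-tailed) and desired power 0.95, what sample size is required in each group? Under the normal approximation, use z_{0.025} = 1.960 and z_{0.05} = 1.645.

n = 80 per group

Cohen's d = |M₁ − M₂| / SD_pooled = |9.7 − 6.5| / 5.6 = 3.2 / 5.6 = 0.571.
For two independent groups with equal n: n = 2·((z_{α/2} + z_β) / d)².
z_{α/2} + z_β = 1.960 + 1.645 = 3.605.
n = 2 × (3.605 / 0.571)² = 2 × 6.313² = 2 × 39.86 = 79.7.
Round up to the next whole participant.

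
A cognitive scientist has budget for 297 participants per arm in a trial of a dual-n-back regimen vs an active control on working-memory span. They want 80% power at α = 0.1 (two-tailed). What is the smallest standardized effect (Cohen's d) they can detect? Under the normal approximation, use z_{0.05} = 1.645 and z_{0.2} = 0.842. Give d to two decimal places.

d_min ≈ 0.20

For two independent groups of n = 297 each: d_min = (z_{α/2} + z_β)·√(2/n).
z-sum = 1.645 + 0.842 = 2.487.
d_min = 2.487 × √(2/297) = 2.487 × 0.0821 = 0.204.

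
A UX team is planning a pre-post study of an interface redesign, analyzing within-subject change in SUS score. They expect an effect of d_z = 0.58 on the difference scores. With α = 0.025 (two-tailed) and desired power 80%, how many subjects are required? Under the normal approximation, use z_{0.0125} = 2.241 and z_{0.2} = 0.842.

n = 29 pairs

For a paired (one-sample on differences) test: n = ((z_{α/2} + z_β) / d)².
z_{α/2} + z_β = 2.241 + 0.842 = 3.083.
n = (3.083 / 0.58)² = 5.316² = 28.25.
Round up.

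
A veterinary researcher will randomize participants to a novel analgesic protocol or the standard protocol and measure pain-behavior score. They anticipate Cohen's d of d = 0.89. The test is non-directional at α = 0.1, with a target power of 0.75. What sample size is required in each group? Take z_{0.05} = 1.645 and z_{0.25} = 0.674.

For two independent groups with equal n: n = 2·((z_{α/2} + z_β) / d)².
z_{α/2} + z_β = 1.645 + 0.674 = 2.319.
n = 2 × (2.319 / 0.89)² = 2 × 2.606² = 2 × 6.79 = 13.6.
Round up to the next whole participant.

n = 14 per group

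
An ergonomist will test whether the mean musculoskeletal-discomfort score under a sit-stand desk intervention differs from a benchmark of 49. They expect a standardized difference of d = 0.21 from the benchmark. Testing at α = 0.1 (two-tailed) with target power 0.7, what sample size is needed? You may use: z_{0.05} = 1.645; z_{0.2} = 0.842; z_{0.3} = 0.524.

n = 107

For a one-sample test: n = ((z_{α/2} + z_β) / d)².
z_{α/2} + z_β = 1.645 + 0.524 = 2.169.
n = (2.169 / 0.21)² = 10.329² = 106.68.
Round up.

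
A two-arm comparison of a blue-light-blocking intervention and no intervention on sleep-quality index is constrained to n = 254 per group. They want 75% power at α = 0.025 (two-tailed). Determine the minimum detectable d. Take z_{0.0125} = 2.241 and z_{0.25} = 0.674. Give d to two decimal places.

d_min ≈ 0.26

For two independent groups of n = 254 each: d_min = (z_{α/2} + z_β)·√(2/n).
z-sum = 2.241 + 0.674 = 2.915.
d_min = 2.915 × √(2/254) = 2.915 × 0.0887 = 0.259.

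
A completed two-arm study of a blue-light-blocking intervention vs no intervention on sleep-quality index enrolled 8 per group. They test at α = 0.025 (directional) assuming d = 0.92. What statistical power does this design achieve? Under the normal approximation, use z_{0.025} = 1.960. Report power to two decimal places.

For two equal groups, power = Φ(d·√(n/2) − z_{α}).
d·√(n/2) = 0.92 × √(8/2) = 0.92 × 2.000 = 1.840.
z_β = 1.840 − 1.960 = -0.120.
Power = Φ(-0.120) = 0.452.

power ≈ 0.45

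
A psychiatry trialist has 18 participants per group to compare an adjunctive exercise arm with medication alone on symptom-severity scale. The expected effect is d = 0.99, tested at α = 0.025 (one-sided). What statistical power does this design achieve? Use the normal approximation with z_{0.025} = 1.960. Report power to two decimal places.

For two equal groups, power = Φ(d·√(n/2) − z_{α}).
d·√(n/2) = 0.99 × √(18/2) = 0.99 × 3.000 = 2.970.
z_β = 2.970 − 1.960 = 1.010.
Power = Φ(1.010) = 0.844.

power ≈ 0.84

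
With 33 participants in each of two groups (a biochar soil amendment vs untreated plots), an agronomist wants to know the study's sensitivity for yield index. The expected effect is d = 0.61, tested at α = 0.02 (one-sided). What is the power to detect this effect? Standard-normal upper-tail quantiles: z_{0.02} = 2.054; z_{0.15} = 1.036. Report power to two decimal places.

For two equal groups, power = Φ(d·√(n/2) − z_{α}).
d·√(n/2) = 0.61 × √(33/2) = 0.61 × 4.062 = 2.478.
z_β = 2.478 − 2.054 = 0.424.
Power = Φ(0.424) = 0.664.

power ≈ 0.66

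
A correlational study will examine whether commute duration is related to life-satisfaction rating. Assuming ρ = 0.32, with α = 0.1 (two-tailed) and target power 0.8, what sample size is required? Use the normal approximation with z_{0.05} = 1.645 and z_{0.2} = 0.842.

n = 60

Fisher's z: C = ½·ln((1+r)/(1−r)) = ½·ln(1.9412) = 0.3316.
n = ((z_{α/2} + z_β)/C)² + 3.
(1.645 + 0.842) / 0.3316 = 2.487 / 0.3316 = 7.500.
n = 7.500² + 3 = 56.25 + 3 = 59.2.
Round up.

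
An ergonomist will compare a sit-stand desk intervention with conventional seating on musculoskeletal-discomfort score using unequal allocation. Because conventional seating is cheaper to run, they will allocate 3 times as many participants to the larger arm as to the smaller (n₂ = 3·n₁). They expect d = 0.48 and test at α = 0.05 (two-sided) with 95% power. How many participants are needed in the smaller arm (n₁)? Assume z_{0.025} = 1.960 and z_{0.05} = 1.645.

n₁ = 76

With allocation ratio k = n₂/n₁ = 3, Var(x̄₁−x̄₂) = σ²(1/n₁ + 1/(k·n₁)) = σ²·(k+1)/(k·n₁).
So n₁ = (1 + 1/k)·((z_{α/2} + z_β)/d)² = 1.333 × (3.605/0.48)².
n₁ = 1.333 × 56.41 = 75.2.
Round up: n₁ = 76, giving n₂ = 3 × 76 = 228.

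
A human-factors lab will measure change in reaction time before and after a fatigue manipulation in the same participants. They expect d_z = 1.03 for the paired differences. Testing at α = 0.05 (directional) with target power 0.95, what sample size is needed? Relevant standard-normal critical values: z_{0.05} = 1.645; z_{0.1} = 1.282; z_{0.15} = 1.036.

n = 11 pairs

For a paired (one-sample on differences) test: n = ((z_{α} + z_β) / d)².
z_{α} + z_β = 1.645 + 1.645 = 3.290.
n = (3.290 / 1.03)² = 3.194² = 10.20.
Round up.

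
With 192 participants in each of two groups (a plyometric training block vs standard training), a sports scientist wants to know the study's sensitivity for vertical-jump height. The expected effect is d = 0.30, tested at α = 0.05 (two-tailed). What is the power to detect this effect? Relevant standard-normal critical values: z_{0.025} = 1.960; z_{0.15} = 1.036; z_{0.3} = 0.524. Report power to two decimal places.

power ≈ 0.84

For two equal groups, power = Φ(d·√(n/2) − z_{α/2}).
d·√(n/2) = 0.30 × √(192/2) = 0.30 × 9.798 = 2.939.
z_β = 2.939 − 1.960 = 0.979.
Power = Φ(0.979) = 0.836.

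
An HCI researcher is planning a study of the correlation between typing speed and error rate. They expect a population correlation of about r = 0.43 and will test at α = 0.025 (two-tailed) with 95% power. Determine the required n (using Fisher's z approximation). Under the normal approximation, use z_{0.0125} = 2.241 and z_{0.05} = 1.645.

n = 75

Fisher's z: C = ½·ln((1+r)/(1−r)) = ½·ln(2.5088) = 0.4599.
n = ((z_{α/2} + z_β)/C)² + 3.
(2.241 + 1.645) / 0.4599 = 3.886 / 0.4599 = 8.450.
n = 8.450² + 3 = 71.40 + 3 = 74.4.
Round up.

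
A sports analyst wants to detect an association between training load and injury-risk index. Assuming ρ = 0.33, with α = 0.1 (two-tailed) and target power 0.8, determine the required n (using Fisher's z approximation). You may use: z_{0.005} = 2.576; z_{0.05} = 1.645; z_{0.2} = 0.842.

n = 56

Fisher's z: C = ½·ln((1+r)/(1−r)) = ½·ln(1.9851) = 0.3428.
n = ((z_{α/2} + z_β)/C)² + 3.
(1.645 + 0.842) / 0.3428 = 2.487 / 0.3428 = 7.255.
n = 7.255² + 3 = 52.63 + 3 = 55.6.
Round up.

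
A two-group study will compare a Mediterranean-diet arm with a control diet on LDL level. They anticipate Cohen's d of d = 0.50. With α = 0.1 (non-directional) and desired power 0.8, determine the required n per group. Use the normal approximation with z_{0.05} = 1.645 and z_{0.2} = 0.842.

For two independent groups with equal n: n = 2·((z_{α/2} + z_β) / d)².
z_{α/2} + z_β = 1.645 + 0.842 = 2.487.
n = 2 × (2.487 / 0.50)² = 2 × 4.974² = 2 × 24.74 = 49.5.
Round up to the next whole participant.

n = 50 per group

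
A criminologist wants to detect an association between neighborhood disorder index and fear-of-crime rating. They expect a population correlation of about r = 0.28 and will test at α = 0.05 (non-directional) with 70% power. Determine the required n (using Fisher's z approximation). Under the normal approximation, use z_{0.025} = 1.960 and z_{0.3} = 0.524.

Fisher's z: C = ½·ln((1+r)/(1−r)) = ½·ln(1.7778) = 0.2877.
n = ((z_{α/2} + z_β)/C)² + 3.
(1.960 + 0.524) / 0.2877 = 2.484 / 0.2877 = 8.634.
n = 8.634² + 3 = 74.55 + 3 = 77.5.
Round up.

n = 78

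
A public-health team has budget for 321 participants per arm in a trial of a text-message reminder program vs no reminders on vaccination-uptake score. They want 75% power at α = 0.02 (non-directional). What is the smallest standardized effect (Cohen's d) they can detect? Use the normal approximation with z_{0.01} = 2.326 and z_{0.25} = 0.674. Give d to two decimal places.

For two independent groups of n = 321 each: d_min = (z_{α/2} + z_β)·√(2/n).
z-sum = 2.326 + 0.674 = 3.000.
d_min = 3.000 × √(2/321) = 3.000 × 0.0789 = 0.237.

d_min ≈ 0.24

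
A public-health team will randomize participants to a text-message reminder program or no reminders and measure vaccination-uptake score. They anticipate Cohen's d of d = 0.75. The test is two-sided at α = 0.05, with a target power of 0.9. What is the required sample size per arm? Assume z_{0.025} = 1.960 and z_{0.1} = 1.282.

n = 38 per group

For two independent groups with equal n: n = 2·((z_{α/2} + z_β) / d)².
z_{α/2} + z_β = 1.960 + 1.282 = 3.242.
n = 2 × (3.242 / 0.75)² = 2 × 4.323² = 2 × 18.69 = 37.4.
Round up to the next whole participant.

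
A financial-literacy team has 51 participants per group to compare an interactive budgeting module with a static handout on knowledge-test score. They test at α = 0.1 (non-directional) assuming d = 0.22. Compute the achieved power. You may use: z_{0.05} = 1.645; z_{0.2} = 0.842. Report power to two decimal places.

power ≈ 0.30

For two equal groups, power = Φ(d·√(n/2) − z_{α/2}).
d·√(n/2) = 0.22 × √(51/2) = 0.22 × 5.050 = 1.111.
z_β = 1.111 − 1.645 = -0.534.
Power = Φ(-0.534) = 0.297.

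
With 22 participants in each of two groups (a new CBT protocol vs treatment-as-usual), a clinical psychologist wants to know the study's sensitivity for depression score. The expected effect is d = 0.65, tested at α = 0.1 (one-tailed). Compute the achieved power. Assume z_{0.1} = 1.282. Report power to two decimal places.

For two equal groups, power = Φ(d·√(n/2) − z_{α}).
d·√(n/2) = 0.65 × √(22/2) = 0.65 × 3.317 = 2.156.
z_β = 2.156 − 1.282 = 0.874.
Power = Φ(0.874) = 0.809.

power ≈ 0.81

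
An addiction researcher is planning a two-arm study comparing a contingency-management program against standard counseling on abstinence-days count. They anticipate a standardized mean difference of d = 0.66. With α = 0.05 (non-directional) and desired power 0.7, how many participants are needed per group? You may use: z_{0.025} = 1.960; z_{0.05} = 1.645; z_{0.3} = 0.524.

n = 29 per group

For two independent groups with equal n: n = 2·((z_{α/2} + z_β) / d)².
z_{α/2} + z_β = 1.960 + 0.524 = 2.484.
n = 2 × (2.484 / 0.66)² = 2 × 3.764² = 2 × 14.16 = 28.3.
Round up to the next whole participant.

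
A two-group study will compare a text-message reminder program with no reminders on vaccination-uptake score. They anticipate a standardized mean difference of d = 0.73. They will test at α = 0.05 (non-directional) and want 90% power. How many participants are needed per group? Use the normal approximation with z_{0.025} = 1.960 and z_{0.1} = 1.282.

For two independent groups with equal n: n = 2·((z_{α/2} + z_β) / d)².
z_{α/2} + z_β = 1.960 + 1.282 = 3.242.
n = 2 × (3.242 / 0.73)² = 2 × 4.441² = 2 × 19.72 = 39.4.
Round up to the next whole participant.

n = 40 per group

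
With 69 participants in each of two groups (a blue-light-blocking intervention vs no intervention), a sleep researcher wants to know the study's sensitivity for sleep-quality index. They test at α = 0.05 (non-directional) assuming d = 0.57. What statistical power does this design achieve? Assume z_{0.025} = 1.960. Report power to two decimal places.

For two equal groups, power = Φ(d·√(n/2) − z_{α/2}).
d·√(n/2) = 0.57 × √(69/2) = 0.57 × 5.874 = 3.348.
z_β = 3.348 − 1.960 = 1.388.
Power = Φ(1.388) = 0.917.

power ≈ 0.92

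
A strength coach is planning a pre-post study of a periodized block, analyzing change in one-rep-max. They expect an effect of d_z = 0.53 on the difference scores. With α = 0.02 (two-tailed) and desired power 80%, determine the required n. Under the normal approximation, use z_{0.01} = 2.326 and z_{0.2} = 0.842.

For a paired (one-sample on differences) test: n = ((z_{α/2} + z_β) / d)².
z_{α/2} + z_β = 2.326 + 0.842 = 3.168.
n = (3.168 / 0.53)² = 5.977² = 35.73.
Round up.

n = 36 pairs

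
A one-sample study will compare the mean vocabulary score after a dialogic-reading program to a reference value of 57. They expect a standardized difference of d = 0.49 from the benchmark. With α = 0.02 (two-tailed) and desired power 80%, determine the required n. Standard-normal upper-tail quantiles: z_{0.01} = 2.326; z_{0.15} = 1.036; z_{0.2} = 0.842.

For a one-sample test: n = ((z_{α/2} + z_β) / d)².
z_{α/2} + z_β = 2.326 + 0.842 = 3.168.
n = (3.168 / 0.49)² = 6.465² = 41.80.
Round up.

n = 42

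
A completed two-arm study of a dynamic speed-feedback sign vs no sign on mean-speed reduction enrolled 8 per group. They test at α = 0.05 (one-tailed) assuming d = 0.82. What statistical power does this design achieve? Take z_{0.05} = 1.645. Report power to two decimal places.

For two equal groups, power = Φ(d·√(n/2) − z_{α}).
d·√(n/2) = 0.82 × √(8/2) = 0.82 × 2.000 = 1.640.
z_β = 1.640 − 1.645 = -0.005.
Power = Φ(-0.005) = 0.498.

power ≈ 0.50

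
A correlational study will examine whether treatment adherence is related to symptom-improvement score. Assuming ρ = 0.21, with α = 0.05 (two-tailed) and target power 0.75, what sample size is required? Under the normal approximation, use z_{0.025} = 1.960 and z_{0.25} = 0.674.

n = 156

Fisher's z: C = ½·ln((1+r)/(1−r)) = ½·ln(1.5316) = 0.2132.
n = ((z_{α/2} + z_β)/C)² + 3.
(1.960 + 0.674) / 0.2132 = 2.634 / 0.2132 = 12.355.
n = 12.355² + 3 = 152.64 + 3 = 155.6.
Round up.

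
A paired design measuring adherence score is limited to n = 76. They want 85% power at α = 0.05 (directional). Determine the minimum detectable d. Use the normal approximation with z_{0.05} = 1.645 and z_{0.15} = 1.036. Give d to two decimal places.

For a single sample (or paired design) of n = 76: d_min = (z_{α} + z_β)/√n.
z-sum = 1.645 + 1.036 = 2.681.
d_min = 2.681 / √76 = 2.681 / 8.718 = 0.308.

d_min ≈ 0.31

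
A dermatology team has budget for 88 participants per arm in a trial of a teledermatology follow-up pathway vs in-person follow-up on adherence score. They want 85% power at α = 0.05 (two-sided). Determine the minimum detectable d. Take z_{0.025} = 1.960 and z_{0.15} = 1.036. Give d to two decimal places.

For two independent groups of n = 88 each: d_min = (z_{α/2} + z_β)·√(2/n).
z-sum = 1.960 + 1.036 = 2.996.
d_min = 2.996 × √(2/88) = 2.996 × 0.1508 = 0.452.

d_min ≈ 0.45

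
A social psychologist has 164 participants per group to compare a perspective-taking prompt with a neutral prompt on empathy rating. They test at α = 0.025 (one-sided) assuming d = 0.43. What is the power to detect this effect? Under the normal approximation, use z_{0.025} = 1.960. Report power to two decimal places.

power ≈ 0.97

For two equal groups, power = Φ(d·√(n/2) − z_{α}).
d·√(n/2) = 0.43 × √(164/2) = 0.43 × 9.055 = 3.894.
z_β = 3.894 − 1.960 = 1.934.
Power = Φ(1.934) = 0.973.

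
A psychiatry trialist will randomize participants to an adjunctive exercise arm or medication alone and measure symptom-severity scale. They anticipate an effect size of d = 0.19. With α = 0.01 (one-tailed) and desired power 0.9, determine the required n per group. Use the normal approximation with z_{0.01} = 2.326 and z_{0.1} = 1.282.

For two independent groups with equal n: n = 2·((z_{α} + z_β) / d)².
z_{α} + z_β = 2.326 + 1.282 = 3.608.
n = 2 × (3.608 / 0.19)² = 2 × 18.989² = 2 × 360.60 = 721.2.
Round up to the next whole participant.

n = 722 per group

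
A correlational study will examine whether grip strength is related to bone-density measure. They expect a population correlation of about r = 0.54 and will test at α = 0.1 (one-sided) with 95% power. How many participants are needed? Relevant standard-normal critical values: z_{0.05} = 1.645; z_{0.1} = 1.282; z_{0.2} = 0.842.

n = 27

Fisher's z: C = ½·ln((1+r)/(1−r)) = ½·ln(3.3478) = 0.6042.
n = ((z_{α} + z_β)/C)² + 3.
(1.282 + 1.645) / 0.6042 = 2.927 / 0.6042 = 4.844.
n = 4.844² + 3 = 23.47 + 3 = 26.5.
Round up.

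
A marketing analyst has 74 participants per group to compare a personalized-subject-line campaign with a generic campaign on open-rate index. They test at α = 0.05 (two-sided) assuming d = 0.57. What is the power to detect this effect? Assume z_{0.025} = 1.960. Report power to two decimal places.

power ≈ 0.93

For two equal groups, power = Φ(d·√(n/2) − z_{α/2}).
d·√(n/2) = 0.57 × √(74/2) = 0.57 × 6.083 = 3.467.
z_β = 3.467 − 1.960 = 1.507.
Power = Φ(1.507) = 0.934.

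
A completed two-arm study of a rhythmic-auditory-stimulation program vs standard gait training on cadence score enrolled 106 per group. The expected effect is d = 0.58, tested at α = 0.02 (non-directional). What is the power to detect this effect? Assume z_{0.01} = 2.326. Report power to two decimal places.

For two equal groups, power = Φ(d·√(n/2) − z_{α/2}).
d·√(n/2) = 0.58 × √(106/2) = 0.58 × 7.280 = 4.222.
z_β = 4.222 − 2.326 = 1.896.
Power = Φ(1.896) = 0.971.

power ≈ 0.97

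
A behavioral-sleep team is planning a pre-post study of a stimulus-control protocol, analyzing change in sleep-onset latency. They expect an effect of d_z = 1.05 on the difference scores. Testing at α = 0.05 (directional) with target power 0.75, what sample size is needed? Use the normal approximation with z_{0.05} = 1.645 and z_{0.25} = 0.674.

n = 5 pairs

For a paired (one-sample on differences) test: n = ((z_{α} + z_β) / d)².
z_{α} + z_β = 1.645 + 0.674 = 2.319.
n = (2.319 / 1.05)² = 2.209² = 4.88.
Round up.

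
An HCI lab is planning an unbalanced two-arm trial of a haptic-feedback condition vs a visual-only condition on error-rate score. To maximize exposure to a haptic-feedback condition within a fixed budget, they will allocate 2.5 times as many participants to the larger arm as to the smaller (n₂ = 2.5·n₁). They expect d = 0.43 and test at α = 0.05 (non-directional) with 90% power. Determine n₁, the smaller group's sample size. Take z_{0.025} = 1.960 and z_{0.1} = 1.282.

n₁ = 80

With allocation ratio k = n₂/n₁ = 2.5, Var(x̄₁−x̄₂) = σ²(1/n₁ + 1/(k·n₁)) = σ²·(k+1)/(k·n₁).
So n₁ = (1 + 1/k)·((z_{α/2} + z_β)/d)² = 1.400 × (3.242/0.43)².
n₁ = 1.400 × 56.84 = 79.6.
Round up: n₁ = 80, giving n₂ = 2.5 × 80 = 200.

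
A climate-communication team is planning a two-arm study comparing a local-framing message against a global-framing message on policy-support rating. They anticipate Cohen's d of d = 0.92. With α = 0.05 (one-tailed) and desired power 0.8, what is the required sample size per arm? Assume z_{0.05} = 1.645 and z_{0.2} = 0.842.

For two independent groups with equal n: n = 2·((z_{α} + z_β) / d)².
z_{α} + z_β = 1.645 + 0.842 = 2.487.
n = 2 × (2.487 / 0.92)² = 2 × 2.703² = 2 × 7.31 = 14.6.
Round up to the next whole participant.

n = 15 per group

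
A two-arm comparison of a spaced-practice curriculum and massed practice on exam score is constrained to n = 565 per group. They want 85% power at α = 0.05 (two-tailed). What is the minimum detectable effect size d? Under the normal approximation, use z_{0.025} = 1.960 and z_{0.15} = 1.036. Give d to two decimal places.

For two independent groups of n = 565 each: d_min = (z_{α/2} + z_β)·√(2/n).
z-sum = 1.960 + 1.036 = 2.996.
d_min = 2.996 × √(2/565) = 2.996 × 0.0595 = 0.178.

d_min ≈ 0.18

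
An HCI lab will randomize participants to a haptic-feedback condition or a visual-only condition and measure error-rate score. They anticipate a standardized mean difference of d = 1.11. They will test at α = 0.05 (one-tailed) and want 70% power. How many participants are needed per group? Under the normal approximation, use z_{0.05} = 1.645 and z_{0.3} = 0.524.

For two independent groups with equal n: n = 2·((z_{α} + z_β) / d)².
z_{α} + z_β = 1.645 + 0.524 = 2.169.
n = 2 × (2.169 / 1.11)² = 2 × 1.954² = 2 × 3.82 = 7.6.
Round up to the next whole participant.

n = 8 per group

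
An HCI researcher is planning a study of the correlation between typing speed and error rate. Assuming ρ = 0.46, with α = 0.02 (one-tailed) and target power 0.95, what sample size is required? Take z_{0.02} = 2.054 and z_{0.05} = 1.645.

n = 59

Fisher's z: C = ½·ln((1+r)/(1−r)) = ½·ln(2.7037) = 0.4973.
n = ((z_{α} + z_β)/C)² + 3.
(2.054 + 1.645) / 0.4973 = 3.699 / 0.4973 = 7.438.
n = 7.438² + 3 = 55.33 + 3 = 58.3.
Round up.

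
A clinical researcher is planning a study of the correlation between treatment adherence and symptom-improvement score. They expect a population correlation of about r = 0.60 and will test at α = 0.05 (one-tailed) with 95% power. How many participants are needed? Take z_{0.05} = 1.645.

Fisher's z: C = ½·ln((1+r)/(1−r)) = ½·ln(4.0000) = 0.6931.
n = ((z_{α} + z_β)/C)² + 3.
(1.645 + 1.645) / 0.6931 = 3.290 / 0.6931 = 4.747.
n = 4.747² + 3 = 22.53 + 3 = 25.5.
Round up.

n = 26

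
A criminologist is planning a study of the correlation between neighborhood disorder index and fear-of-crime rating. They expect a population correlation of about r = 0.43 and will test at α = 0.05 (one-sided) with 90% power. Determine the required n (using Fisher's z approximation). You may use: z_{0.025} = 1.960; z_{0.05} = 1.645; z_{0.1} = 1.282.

n = 44

Fisher's z: C = ½·ln((1+r)/(1−r)) = ½·ln(2.5088) = 0.4599.
n = ((z_{α} + z_β)/C)² + 3.
(1.645 + 1.282) / 0.4599 = 2.927 / 0.4599 = 6.364.
n = 6.364² + 3 = 40.51 + 3 = 43.5.
Round up.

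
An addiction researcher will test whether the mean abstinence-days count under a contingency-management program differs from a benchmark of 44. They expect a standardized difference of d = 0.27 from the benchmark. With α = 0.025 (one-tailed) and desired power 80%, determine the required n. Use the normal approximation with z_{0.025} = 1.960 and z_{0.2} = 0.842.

n = 108

For a one-sample test: n = ((z_{α} + z_β) / d)².
z_{α} + z_β = 1.960 + 0.842 = 2.802.
n = (2.802 / 0.27)² = 10.378² = 107.70.
Round up.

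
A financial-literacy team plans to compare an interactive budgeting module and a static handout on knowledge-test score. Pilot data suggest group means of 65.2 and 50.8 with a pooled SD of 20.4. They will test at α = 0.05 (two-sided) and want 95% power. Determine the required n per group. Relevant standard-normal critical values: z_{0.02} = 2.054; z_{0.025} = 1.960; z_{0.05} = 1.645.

n = 53 per group

Cohen's d = |M₁ − M₂| / SD_pooled = |65.2 − 50.8| / 20.4 = 14.4 / 20.4 = 0.706.
For two independent groups with equal n: n = 2·((z_{α/2} + z_β) / d)².
z_{α/2} + z_β = 1.960 + 1.645 = 3.605.
n = 2 × (3.605 / 0.706)² = 2 × 5.106² = 2 × 26.07 = 52.1.
Round up to the next whole participant.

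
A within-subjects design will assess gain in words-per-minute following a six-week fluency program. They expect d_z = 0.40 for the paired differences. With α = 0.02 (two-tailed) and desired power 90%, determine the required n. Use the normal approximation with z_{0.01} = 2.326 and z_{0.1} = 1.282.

n = 82 pairs

For a paired (one-sample on differences) test: n = ((z_{α/2} + z_β) / d)².
z_{α/2} + z_β = 2.326 + 1.282 = 3.608.
n = (3.608 / 0.40)² = 9.020² = 81.36.
Round up.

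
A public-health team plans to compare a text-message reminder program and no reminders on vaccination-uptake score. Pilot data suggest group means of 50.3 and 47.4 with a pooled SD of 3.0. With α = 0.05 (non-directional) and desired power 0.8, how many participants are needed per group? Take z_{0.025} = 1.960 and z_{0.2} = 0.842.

n = 17 per group

Cohen's d = |M₁ − M₂| / SD_pooled = |50.3 − 47.4| / 3.0 = 2.9 / 3.0 = 0.967.
For two independent groups with equal n: n = 2·((z_{α/2} + z_β) / d)².
z_{α/2} + z_β = 1.960 + 0.842 = 2.802.
n = 2 × (2.802 / 0.967)² = 2 × 2.898² = 2 × 8.40 = 16.8.
Round up to the next whole participant.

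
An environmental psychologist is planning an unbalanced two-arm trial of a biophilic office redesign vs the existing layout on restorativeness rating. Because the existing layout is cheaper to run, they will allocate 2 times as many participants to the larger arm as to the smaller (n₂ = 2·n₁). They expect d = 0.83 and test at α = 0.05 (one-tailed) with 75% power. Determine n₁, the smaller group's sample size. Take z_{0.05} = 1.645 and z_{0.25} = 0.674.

n₁ = 12

With allocation ratio k = n₂/n₁ = 2, Var(x̄₁−x̄₂) = σ²(1/n₁ + 1/(k·n₁)) = σ²·(k+1)/(k·n₁).
So n₁ = (1 + 1/k)·((z_{α} + z_β)/d)² = 1.500 × (2.319/0.83)².
n₁ = 1.500 × 7.81 = 11.7.
Round up: n₁ = 12, giving n₂ = 2 × 12 = 24.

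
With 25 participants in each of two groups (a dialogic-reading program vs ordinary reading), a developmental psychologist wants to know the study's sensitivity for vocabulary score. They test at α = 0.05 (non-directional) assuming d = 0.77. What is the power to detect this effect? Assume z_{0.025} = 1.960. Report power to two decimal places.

For two equal groups, power = Φ(d·√(n/2) − z_{α/2}).
d·√(n/2) = 0.77 × √(25/2) = 0.77 × 3.536 = 2.722.
z_β = 2.722 − 1.960 = 0.762.
Power = Φ(0.762) = 0.777.

power ≈ 0.78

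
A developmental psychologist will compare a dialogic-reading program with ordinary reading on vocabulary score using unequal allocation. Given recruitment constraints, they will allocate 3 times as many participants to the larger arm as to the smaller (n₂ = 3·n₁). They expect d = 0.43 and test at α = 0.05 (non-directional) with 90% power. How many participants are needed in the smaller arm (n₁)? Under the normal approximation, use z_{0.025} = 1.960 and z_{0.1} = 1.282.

With allocation ratio k = n₂/n₁ = 3, Var(x̄₁−x̄₂) = σ²(1/n₁ + 1/(k·n₁)) = σ²·(k+1)/(k·n₁).
So n₁ = (1 + 1/k)·((z_{α/2} + z_β)/d)² = 1.333 × (3.242/0.43)².
n₁ = 1.333 × 56.84 = 75.8.
Round up: n₁ = 76, giving n₂ = 3 × 76 = 228.

n₁ = 76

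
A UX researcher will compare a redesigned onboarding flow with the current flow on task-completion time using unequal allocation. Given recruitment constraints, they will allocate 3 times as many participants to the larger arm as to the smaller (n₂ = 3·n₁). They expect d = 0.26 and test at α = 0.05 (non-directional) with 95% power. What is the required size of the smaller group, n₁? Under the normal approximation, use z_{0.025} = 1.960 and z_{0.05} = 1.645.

With allocation ratio k = n₂/n₁ = 3, Var(x̄₁−x̄₂) = σ²(1/n₁ + 1/(k·n₁)) = σ²·(k+1)/(k·n₁).
So n₁ = (1 + 1/k)·((z_{α/2} + z_β)/d)² = 1.333 × (3.605/0.26)².
n₁ = 1.333 × 192.25 = 256.3.
Round up: n₁ = 257, giving n₂ = 3 × 257 = 771.

n₁ = 257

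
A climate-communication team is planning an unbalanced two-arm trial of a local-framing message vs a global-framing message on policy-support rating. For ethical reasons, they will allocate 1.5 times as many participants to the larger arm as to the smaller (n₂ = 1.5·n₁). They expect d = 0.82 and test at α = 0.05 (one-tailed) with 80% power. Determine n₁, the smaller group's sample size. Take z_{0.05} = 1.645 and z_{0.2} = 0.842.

n₁ = 16

With allocation ratio k = n₂/n₁ = 1.5, Var(x̄₁−x̄₂) = σ²(1/n₁ + 1/(k·n₁)) = σ²·(k+1)/(k·n₁).
So n₁ = (1 + 1/k)·((z_{α} + z_β)/d)² = 1.667 × (2.487/0.82)².
n₁ = 1.667 × 9.20 = 15.3.
Round up: n₁ = 16, giving n₂ = 1.5 × 16 = 24.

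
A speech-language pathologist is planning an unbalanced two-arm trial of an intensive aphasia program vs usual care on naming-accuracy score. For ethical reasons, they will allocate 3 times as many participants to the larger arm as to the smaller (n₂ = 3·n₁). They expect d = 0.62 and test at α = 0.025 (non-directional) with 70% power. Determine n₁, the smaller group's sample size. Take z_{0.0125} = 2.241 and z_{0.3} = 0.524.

With allocation ratio k = n₂/n₁ = 3, Var(x̄₁−x̄₂) = σ²(1/n₁ + 1/(k·n₁)) = σ²·(k+1)/(k·n₁).
So n₁ = (1 + 1/k)·((z_{α/2} + z_β)/d)² = 1.333 × (2.765/0.62)².
n₁ = 1.333 × 19.89 = 26.5.
Round up: n₁ = 27, giving n₂ = 3 × 27 = 81.

n₁ = 27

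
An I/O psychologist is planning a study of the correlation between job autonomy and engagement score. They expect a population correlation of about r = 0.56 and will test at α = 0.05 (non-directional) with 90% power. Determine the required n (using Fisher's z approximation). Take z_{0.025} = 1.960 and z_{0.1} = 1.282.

n = 30

Fisher's z: C = ½·ln((1+r)/(1−r)) = ½·ln(3.5455) = 0.6328.
n = ((z_{α/2} + z_β)/C)² + 3.
(1.960 + 1.282) / 0.6328 = 3.242 / 0.6328 = 5.123.
n = 5.123² + 3 = 26.25 + 3 = 29.2.
Round up.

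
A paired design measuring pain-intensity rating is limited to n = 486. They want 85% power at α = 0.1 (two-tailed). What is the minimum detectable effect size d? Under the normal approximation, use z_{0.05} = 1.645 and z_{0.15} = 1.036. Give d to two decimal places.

For a single sample (or paired design) of n = 486: d_min = (z_{α/2} + z_β)/√n.
z-sum = 1.645 + 1.036 = 2.681.
d_min = 2.681 / √486 = 2.681 / 22.045 = 0.122.

d_min ≈ 0.12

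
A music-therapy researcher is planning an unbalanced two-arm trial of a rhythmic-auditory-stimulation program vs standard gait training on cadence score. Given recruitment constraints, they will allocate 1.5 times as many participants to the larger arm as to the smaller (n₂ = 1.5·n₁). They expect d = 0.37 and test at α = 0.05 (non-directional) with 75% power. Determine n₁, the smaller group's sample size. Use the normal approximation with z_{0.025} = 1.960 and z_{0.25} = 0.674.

n₁ = 85

With allocation ratio k = n₂/n₁ = 1.5, Var(x̄₁−x̄₂) = σ²(1/n₁ + 1/(k·n₁)) = σ²·(k+1)/(k·n₁).
So n₁ = (1 + 1/k)·((z_{α/2} + z_β)/d)² = 1.667 × (2.634/0.37)².
n₁ = 1.667 × 50.68 = 84.5.
Round up: n₁ = 85, giving n₂ = ⌈1.5 × 85⌉ = ⌈127.5⌉ = 128.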